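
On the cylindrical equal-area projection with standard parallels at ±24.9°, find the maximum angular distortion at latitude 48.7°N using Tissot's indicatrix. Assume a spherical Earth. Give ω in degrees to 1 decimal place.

Cylindrical equal-area (φ₀ = 24.9°): h = cos φ / cos 24.9° along meridians, k = cos 24.9° / cos φ along parallels; h·k = 1.
At 48.7°: h = 0.7276, k = 1.374; principal scales a = 1.374, b = 0.7276.
sin(ω/2) = (a − b)/(a + b) = 0.6467/2.102 = 0.3077, so ω = 2 arcsin(0.3077) ≈ 35.8°.

35.8°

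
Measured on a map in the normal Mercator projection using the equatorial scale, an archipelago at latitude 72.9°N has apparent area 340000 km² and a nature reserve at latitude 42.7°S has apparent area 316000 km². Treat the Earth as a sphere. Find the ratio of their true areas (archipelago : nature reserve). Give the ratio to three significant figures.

0.172

Mercator's areal exaggeration is sec²φ; hence true area = (apparent area) · cos²φ.
True area of archipelago: 340000 × cos²(72.9°) = 340000 × 0.08646 = 29400 km².
True area of nature reserve: 316000 × cos²(42.7°) = 316000 × 0.5401 = 170700 km².
Ratio = 29400 / 170700 ≈ 0.172.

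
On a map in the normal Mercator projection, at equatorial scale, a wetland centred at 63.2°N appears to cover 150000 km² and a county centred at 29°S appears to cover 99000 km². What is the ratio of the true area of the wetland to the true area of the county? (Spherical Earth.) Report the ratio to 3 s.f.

0.403

On Mercator the areal scale is sec²φ, so true area = apparent × cos²φ.
True area of wetland: 150000 × cos²(63.2°) = 150000 × 0.2033 = 30490 km².
True area of county: 99000 × cos²(29°) = 99000 × 0.7650 = 75730 km².
Ratio = 30490 / 75730 ≈ 0.403.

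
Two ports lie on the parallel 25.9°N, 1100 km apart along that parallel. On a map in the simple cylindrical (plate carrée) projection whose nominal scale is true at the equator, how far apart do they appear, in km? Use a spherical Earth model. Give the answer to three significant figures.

In the plate carrée (x = Rλ, y = Rφ), meridians are true-scale (h = 1) and parallels are stretched by k = sec φ.
Along the parallel, k = sec 25.9° = 1/0.8996 = 1.112.
Map distance = 1100 × 1.112 ≈ 1220 km.

1220 km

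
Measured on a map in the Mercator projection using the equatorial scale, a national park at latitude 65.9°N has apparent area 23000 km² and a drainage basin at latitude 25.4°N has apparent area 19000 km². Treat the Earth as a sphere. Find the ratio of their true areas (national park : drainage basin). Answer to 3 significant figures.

Since Mercator area scale is 1/cos²φ, the true area equals the apparent area multiplied by cos²φ.
True area of national park: 23000 × cos²(65.9°) = 23000 × 0.1667 = 3835 km².
True area of drainage basin: 19000 × cos²(25.4°) = 19000 × 0.8160 = 15500 km².
Ratio = 3835 / 15500 ≈ 0.247.

0.247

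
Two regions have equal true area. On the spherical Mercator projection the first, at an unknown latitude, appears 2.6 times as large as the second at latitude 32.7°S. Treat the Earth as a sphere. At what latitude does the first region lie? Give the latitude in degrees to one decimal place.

On Mercator, (apparent₁)/(apparent₂) = sec²φ₁ / sec²φ₂ when true areas are equal.
cos²φ₂ / cos²φ₁ = 2.6  ⇒  cos φ₁ = cos 32.7° / √2.6 = 0.8415/1.612 = 0.5219.
φ₁ = arccos(0.5219) ≈ 58.5°.

58.5°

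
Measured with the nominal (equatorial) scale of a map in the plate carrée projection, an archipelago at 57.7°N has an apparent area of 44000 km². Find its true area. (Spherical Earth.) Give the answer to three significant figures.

Plate carrée maps x = Rλ, y = Rφ. The meridian scale is h = 1 and the parallel scale is k = 1/cos φ = sec φ.
Areal scale = h·k = 1 × sec φ; at 57.7°, h = 1.000, k = 1.871, so h·k = 1.871.
True area = apparent / (areal scale) = 44000 / 1.871 ≈ 23500 km².

23500 km²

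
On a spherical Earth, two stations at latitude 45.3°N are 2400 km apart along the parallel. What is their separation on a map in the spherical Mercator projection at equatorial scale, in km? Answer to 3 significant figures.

3410 km

For Mercator, h = k = sec φ (a conformal cylindrical projection has a single point scale, 1/cos φ).
Along the parallel, k = sec 45.3° = 1/0.7034 = 1.422.
Map distance = 2400 × 1.422 ≈ 3410 km.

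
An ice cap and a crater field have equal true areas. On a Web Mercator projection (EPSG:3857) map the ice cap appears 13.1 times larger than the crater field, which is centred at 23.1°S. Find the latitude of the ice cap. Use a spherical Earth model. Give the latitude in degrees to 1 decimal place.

Mercator areal scale is sec²φ, so apparent-area ratio = sec²φ₁ / sec²φ₂ = cos²φ₂ / cos²φ₁.
cos²φ₂ / cos²φ₁ = 13.1  ⇒  cos φ₁ = cos 23.1° / √13.1 = 0.9198/3.619 = 0.2541.
φ₁ = arccos(0.2541) ≈ 75.3°.

75.3°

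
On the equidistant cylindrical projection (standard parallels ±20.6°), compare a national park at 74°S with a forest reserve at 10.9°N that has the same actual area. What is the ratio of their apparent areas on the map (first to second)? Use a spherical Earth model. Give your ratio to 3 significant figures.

With standard parallel φ₀ = 20.6°, the equirectangular projection gives x = Rλ cos φ₀, y = Rφ, so h = 1 and k = cos 20.6° / cos φ.
Areal scale at 74°: h·k = 1.000 × 3.396 = 3.396.
Areal scale at 10.9°: h·k = 1.000 × 0.9533 = 0.9533.
Ratio = 3.396/0.9533 ≈ 3.56.

3.56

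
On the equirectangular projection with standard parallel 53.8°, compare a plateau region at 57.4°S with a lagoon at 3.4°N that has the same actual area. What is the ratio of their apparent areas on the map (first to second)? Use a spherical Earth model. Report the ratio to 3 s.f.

The equidistant cylindrical projection with φ₀ = 53.8° has h = 1 (meridians true) and k = cos φ₀ / cos φ along parallels.
Areal scale at 57.4°: h·k = 1.000 × 1.096 = 1.096.
Areal scale at 3.4°: h·k = 1.000 × 0.5916 = 0.5916.
Ratio = 1.096/0.5916 ≈ 1.85.

1.85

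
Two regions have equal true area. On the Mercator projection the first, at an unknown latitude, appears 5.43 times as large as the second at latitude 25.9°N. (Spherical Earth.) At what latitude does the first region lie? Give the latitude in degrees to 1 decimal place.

67.3°

On Mercator, (apparent₁)/(apparent₂) = sec²φ₁ / sec²φ₂ when true areas are equal.
cos²φ₂ / cos²φ₁ = 5.43  ⇒  cos φ₁ = cos 25.9° / √5.43 = 0.8996/2.330 = 0.3860.
φ₁ = arccos(0.3860) ≈ 67.3°.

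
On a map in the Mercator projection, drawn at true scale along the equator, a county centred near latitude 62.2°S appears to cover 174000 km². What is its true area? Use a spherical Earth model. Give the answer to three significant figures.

The Mercator projection is conformal; its linear scale factor is the same in every direction and equals sec φ = 1/cos φ.
Areal scale = k² = sec²φ = 1/cos²(62.2°) = 1/0.4664² = 4.597.
True area = apparent / (areal scale) = 174000 / 4.597 ≈ 37800 km².

37800 km²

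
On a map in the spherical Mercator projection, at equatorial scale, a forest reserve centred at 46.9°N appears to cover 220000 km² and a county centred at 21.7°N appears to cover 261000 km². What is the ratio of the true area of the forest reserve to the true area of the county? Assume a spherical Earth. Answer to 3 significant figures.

0.456

Since Mercator area scale is 1/cos²φ, the true area equals the apparent area multiplied by cos²φ.
True area of forest reserve: 220000 × cos²(46.9°) = 220000 × 0.4669 = 102700 km².
True area of county: 261000 × cos²(21.7°) = 261000 × 0.8633 = 225300 km².
Ratio = 102700 / 225300 ≈ 0.456.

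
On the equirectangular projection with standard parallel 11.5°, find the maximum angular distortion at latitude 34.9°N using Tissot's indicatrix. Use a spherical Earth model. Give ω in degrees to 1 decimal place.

10.2°

With standard parallel φ₀ = 11.5°, the equirectangular projection gives x = Rλ cos φ₀, y = Rφ, so h = 1 and k = cos 11.5° / cos φ.
At 34.9°: h = 1.000, k = 1.195; principal scales a = 1.195, b = 1.000.
sin(ω/2) = (a − b)/(a + b) = 0.1948/2.195 = 0.08876, so ω = 2 arcsin(0.08876) ≈ 10.2°.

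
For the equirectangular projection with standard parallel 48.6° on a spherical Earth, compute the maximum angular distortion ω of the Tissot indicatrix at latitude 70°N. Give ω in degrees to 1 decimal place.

37.1°

In the equirectangular projection with standard parallel φ₀ = 48.6° (x = Rλ cos φ₀, y = Rφ), meridians are true-scale (h = 1) and the parallel scale is k = cos φ₀ / cos φ.
At 70°: h = 1.000, k = 1.934; principal scales a = 1.934, b = 1.000.
sin(ω/2) = (a − b)/(a + b) = 0.9335/2.934 = 0.3182, so ω = 2 arcsin(0.3182) ≈ 37.1°.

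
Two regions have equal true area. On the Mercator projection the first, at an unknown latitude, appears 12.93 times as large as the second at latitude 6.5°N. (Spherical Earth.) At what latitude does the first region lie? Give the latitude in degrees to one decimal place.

74.0°

Mercator areal scale is sec²φ, so apparent-area ratio = sec²φ₁ / sec²φ₂ = cos²φ₂ / cos²φ₁.
cos²φ₂ / cos²φ₁ = 12.93  ⇒  cos φ₁ = cos 6.5° / √12.93 = 0.9936/3.596 = 0.2763.
φ₁ = arccos(0.2763) ≈ 74.0°.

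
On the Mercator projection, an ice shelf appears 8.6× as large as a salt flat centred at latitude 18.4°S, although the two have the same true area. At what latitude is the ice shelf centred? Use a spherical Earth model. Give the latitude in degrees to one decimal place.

On Mercator, (apparent₁)/(apparent₂) = sec²φ₁ / sec²φ₂ when true areas are equal.
cos²φ₂ / cos²φ₁ = 8.6  ⇒  cos φ₁ = cos 18.4° / √8.6 = 0.9489/2.933 = 0.3236.
φ₁ = arccos(0.3236) ≈ 71.1°.

71.1°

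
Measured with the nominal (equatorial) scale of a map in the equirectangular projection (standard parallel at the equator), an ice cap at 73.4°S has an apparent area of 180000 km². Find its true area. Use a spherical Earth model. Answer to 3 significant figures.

Plate carrée maps x = Rλ, y = Rφ. The meridian scale is h = 1 and the parallel scale is k = 1/cos φ = sec φ.
Areal scale = h·k = 1 × sec φ; at 73.4°, h = 1.000, k = 3.500, so h·k = 3.500.
True area = apparent / (areal scale) = 180000 / 3.500 ≈ 51400 km².

51400 km²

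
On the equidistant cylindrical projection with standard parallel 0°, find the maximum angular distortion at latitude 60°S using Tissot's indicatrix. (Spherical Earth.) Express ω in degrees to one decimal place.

For the equirectangular projection with φ₀ = 0 (plate carrée), h = 1 along meridians and k = sec φ along parallels.
At 60°: h = 1.000, k = 2.000; principal scales a = 2.000, b = 1.000.
sin(ω/2) = (a − b)/(a + b) = 1.0000/3.000 = 0.3333, so ω = 2 arcsin(0.3333) ≈ 38.9°.

38.9°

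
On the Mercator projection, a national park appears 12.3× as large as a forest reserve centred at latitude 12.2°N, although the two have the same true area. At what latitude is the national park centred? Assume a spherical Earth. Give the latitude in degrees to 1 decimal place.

On Mercator, (apparent₁)/(apparent₂) = sec²φ₁ / sec²φ₂ when true areas are equal.
cos²φ₂ / cos²φ₁ = 12.3  ⇒  cos φ₁ = cos 12.2° / √12.3 = 0.9774/3.507 = 0.2787.
φ₁ = arccos(0.2787) ≈ 73.8°.

73.8°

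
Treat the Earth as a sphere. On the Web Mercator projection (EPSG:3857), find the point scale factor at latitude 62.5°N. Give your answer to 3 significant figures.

For Mercator, h = k = sec φ (a conformal cylindrical projection has a single point scale, 1/cos φ).
k = 1/cos 62.5° = 1/0.4617 = 2.166.

2.17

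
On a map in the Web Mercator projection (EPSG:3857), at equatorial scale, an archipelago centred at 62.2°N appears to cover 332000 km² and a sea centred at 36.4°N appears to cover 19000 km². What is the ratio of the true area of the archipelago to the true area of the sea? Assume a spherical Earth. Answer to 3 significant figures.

5.87

Since Mercator area scale is 1/cos²φ, the true area equals the apparent area multiplied by cos²φ.
True area of archipelago: 332000 × cos²(62.2°) = 332000 × 0.2175 = 72220 km².
True area of sea: 19000 × cos²(36.4°) = 19000 × 0.6479 = 12310 km².
Ratio = 72220 / 12310 ≈ 5.87.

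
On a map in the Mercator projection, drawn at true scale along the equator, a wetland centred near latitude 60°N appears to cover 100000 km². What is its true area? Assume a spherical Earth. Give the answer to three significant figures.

25000 km²

The Mercator projection is conformal; its linear scale factor is the same in every direction and equals sec φ = 1/cos φ.
Areal scale = k² = sec²φ = 1/cos²(60°) = 1/0.5000² = 4.000.
True area = apparent / (areal scale) = 100000 / 4.000 ≈ 25000 km².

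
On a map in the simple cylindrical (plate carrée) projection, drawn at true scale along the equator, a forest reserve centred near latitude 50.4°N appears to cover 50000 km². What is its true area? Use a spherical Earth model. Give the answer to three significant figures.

In the plate carrée (x = Rλ, y = Rφ), meridians are true-scale (h = 1) and parallels are stretched by k = sec φ.
Areal scale = h·k = 1 × sec φ; at 50.4°, h = 1.000, k = 1.569, so h·k = 1.569.
True area = apparent / (areal scale) = 50000 / 1.569 ≈ 31900 km².

31900 km²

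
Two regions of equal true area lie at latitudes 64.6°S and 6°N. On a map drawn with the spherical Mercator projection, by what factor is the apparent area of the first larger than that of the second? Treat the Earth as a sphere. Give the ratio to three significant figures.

5.38

Mercator is conformal with k = sec φ, so areal scale = k² = sec²φ.
At 64.6°: sec²(64.6°) = 1/0.4289² = 5.435.
At 6°: sec²(6°) = 1/0.9945² = 1.011.
Ratio = 5.435/1.011 = cos²(6°)/cos²(64.6°) ≈ 5.38.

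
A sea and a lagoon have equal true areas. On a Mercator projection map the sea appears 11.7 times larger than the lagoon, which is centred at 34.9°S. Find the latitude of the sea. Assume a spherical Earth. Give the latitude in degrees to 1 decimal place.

76.1°

On Mercator, (apparent₁)/(apparent₂) = sec²φ₁ / sec²φ₂ when true areas are equal.
cos²φ₂ / cos²φ₁ = 11.7  ⇒  cos φ₁ = cos 34.9° / √11.7 = 0.8202/3.421 = 0.2398.
φ₁ = arccos(0.2398) ≈ 76.1°.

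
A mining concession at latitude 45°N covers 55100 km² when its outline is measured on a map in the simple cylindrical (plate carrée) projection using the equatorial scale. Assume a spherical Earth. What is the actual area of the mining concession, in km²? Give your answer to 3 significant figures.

39000 km²

In the plate carrée (x = Rλ, y = Rφ), meridians are true-scale (h = 1) and parallels are stretched by k = sec φ.
Areal scale = h·k = 1 × sec φ; at 45°, h = 1.000, k = 1.414, so h·k = 1.414.
True area = apparent / (areal scale) = 55100 / 1.414 ≈ 39000 km².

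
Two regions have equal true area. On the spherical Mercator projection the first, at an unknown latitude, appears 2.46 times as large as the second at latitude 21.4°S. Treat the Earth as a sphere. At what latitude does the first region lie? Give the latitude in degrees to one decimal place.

On Mercator, (apparent₁)/(apparent₂) = sec²φ₁ / sec²φ₂ when true areas are equal.
cos²φ₂ / cos²φ₁ = 2.46  ⇒  cos φ₁ = cos 21.4° / √2.46 = 0.9311/1.568 = 0.5936.
φ₁ = arccos(0.5936) ≈ 53.6°.

53.6°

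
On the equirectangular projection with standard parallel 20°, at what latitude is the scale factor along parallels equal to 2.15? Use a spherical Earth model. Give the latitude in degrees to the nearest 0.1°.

The equidistant cylindrical projection with φ₀ = 20° has h = 1 (meridians true) and k = cos φ₀ / cos φ along parallels.
k = cos φ₀ / cos φ = 2.15  ⇒  cos φ = cos 20° / 2.15 = 0.4371.
φ = arccos(0.4371) ≈ 64.1°.

64.1°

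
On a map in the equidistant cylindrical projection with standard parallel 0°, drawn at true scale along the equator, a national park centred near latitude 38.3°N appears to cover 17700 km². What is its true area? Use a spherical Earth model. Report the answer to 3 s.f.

In the plate carrée (x = Rλ, y = Rφ), meridians are true-scale (h = 1) and parallels are stretched by k = sec φ.
Areal scale = h·k = 1 × sec φ; at 38.3°, h = 1.000, k = 1.274, so h·k = 1.274.
True area = apparent / (areal scale) = 17700 / 1.274 ≈ 13900 km².

13900 km²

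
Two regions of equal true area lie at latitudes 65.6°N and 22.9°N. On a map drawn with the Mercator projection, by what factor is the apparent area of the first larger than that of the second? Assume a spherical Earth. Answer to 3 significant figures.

4.97

Mercator is conformal with k = sec φ, so areal scale = k² = sec²φ.
At 65.6°: sec²(65.6°) = 1/0.4131² = 5.860.
At 22.9°: sec²(22.9°) = 1/0.9212² = 1.178.
Ratio = 5.860/1.178 = cos²(22.9°)/cos²(65.6°) ≈ 4.97.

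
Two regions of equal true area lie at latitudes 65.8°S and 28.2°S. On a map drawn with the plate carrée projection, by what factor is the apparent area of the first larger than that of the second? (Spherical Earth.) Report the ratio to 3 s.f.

2.15

For the equirectangular projection with φ₀ = 0 (plate carrée), h = 1 along meridians and k = sec φ along parallels.
Areal scale at 65.8°: h·k = 1.000 × 2.439 = 2.439.
Areal scale at 28.2°: h·k = 1.000 × 1.135 = 1.135.
Ratio = 2.439/1.135 ≈ 2.15.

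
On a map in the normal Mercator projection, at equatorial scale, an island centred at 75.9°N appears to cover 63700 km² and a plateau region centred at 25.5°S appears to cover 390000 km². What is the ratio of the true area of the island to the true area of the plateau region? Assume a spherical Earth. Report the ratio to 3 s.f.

0.0119

Mercator's areal exaggeration is sec²φ; hence true area = (apparent area) · cos²φ.
True area of island: 63700 × cos²(75.9°) = 63700 × 0.05935 = 3780 km².
True area of plateau region: 390000 × cos²(25.5°) = 390000 × 0.8147 = 317700 km².
Ratio = 3780 / 317700 ≈ 0.0119.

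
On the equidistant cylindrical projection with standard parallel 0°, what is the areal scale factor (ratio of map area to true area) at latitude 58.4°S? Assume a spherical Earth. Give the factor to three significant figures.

1.91

Plate carrée maps x = Rλ, y = Rφ. The meridian scale is h = 1 and the parallel scale is k = 1/cos φ = sec φ.
Areal scale = h·k = 1 × sec φ; at 58.4°, h = 1.000, k = 1.908, so h·k = 1.908.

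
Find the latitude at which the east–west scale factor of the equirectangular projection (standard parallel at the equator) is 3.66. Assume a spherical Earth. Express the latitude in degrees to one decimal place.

Plate carrée: h = 1, k = sec φ along parallels.
sec φ = 3.66  ⇒  cos φ = 0.2732  ⇒  φ ≈ 74.1°.

74.1°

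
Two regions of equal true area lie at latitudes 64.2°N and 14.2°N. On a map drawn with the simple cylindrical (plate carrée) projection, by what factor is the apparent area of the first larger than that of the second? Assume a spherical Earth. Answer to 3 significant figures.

2.23

In the plate carrée (x = Rλ, y = Rφ), meridians are true-scale (h = 1) and parallels are stretched by k = sec φ.
Areal scale at 64.2°: h·k = 1.000 × 2.298 = 2.298.
Areal scale at 14.2°: h·k = 1.000 × 1.032 = 1.032.
Ratio = 2.298/1.032 ≈ 2.23.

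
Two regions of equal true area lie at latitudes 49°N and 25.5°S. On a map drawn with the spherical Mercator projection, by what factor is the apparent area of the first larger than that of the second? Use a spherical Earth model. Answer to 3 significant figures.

1.89

On Mercator, area is exaggerated by sec²φ = 1/cos²φ.
At 49°: sec²(49°) = 1/0.6561² = 2.323.
At 25.5°: sec²(25.5°) = 1/0.9026² = 1.228.
Ratio = 2.323/1.228 = cos²(25.5°)/cos²(49°) ≈ 1.89.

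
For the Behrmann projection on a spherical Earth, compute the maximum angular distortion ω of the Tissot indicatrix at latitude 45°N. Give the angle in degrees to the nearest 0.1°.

The Behrmann projection is cylindrical equal-area with φ₀ = 30°. A cylindrical equal-area projection with standard parallel φ₀ has meridian scale h = cos φ / cos φ₀ and parallel scale k = cos φ₀ / cos φ (so areas are preserved, h·k = 1).
At 45°: h = 0.8165, k = 1.225; principal scales a = 1.225, b = 0.8165.
sin(ω/2) = (a − b)/(a + b) = 0.4082/2.041 = 0.2000, so ω = 2 arcsin(0.2000) ≈ 23.1°.

23.1°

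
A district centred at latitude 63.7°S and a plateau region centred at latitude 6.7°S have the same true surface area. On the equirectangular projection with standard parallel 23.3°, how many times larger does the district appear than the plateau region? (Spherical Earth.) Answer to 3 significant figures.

2.24

With standard parallel φ₀ = 23.3°, the equirectangular projection gives x = Rλ cos φ₀, y = Rφ, so h = 1 and k = cos 23.3° / cos φ.
Areal scale at 63.7°: h·k = 1.000 × 2.073 = 2.073.
Areal scale at 6.7°: h·k = 1.000 × 0.9248 = 0.9248.
Ratio = 2.073/0.9248 ≈ 2.24.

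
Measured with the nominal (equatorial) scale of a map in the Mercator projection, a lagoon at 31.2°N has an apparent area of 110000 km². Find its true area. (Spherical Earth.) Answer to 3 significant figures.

For Mercator, h = k = sec φ (a conformal cylindrical projection has a single point scale, 1/cos φ).
Areal scale = k² = sec²φ = 1/cos²(31.2°) = 1/0.8554² = 1.367.
True area = apparent / (areal scale) = 110000 / 1.367 ≈ 80500 km².

80500 km²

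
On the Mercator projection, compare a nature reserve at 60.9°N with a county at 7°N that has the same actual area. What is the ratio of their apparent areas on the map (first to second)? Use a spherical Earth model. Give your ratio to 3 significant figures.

Mercator areal scale is sec²φ.
At 60.9°: sec²(60.9°) = 1/0.4863² = 4.228.
At 7°: sec²(7°) = 1/0.9925² = 1.015.
Ratio = 4.228/1.015 = cos²(7°)/cos²(60.9°) ≈ 4.17.

4.17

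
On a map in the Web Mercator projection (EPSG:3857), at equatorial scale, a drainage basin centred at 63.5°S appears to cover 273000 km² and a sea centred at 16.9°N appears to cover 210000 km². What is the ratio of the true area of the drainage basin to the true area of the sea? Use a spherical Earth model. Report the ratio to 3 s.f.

0.283

Mercator's areal exaggeration is sec²φ; hence true area = (apparent area) · cos²φ.
True area of drainage basin: 273000 × cos²(63.5°) = 273000 × 0.1991 = 54350 km².
True area of sea: 210000 × cos²(16.9°) = 210000 × 0.9155 = 192300 km².
Ratio = 54350 / 192300 ≈ 0.283.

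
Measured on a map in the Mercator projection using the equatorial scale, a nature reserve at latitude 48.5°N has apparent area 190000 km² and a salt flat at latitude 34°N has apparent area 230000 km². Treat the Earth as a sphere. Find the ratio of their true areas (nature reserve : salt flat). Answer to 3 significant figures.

Since Mercator area scale is 1/cos²φ, the true area equals the apparent area multiplied by cos²φ.
True area of nature reserve: 190000 × cos²(48.5°) = 190000 × 0.4391 = 83420 km².
True area of salt flat: 230000 × cos²(34°) = 230000 × 0.6873 = 158100 km².
Ratio = 83420 / 158100 ≈ 0.528.

0.528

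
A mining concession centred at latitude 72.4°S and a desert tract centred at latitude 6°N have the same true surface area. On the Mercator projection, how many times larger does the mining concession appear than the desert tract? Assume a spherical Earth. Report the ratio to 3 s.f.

10.8

Mercator is conformal with k = sec φ, so areal scale = k² = sec²φ.
At 72.4°: sec²(72.4°) = 1/0.3024² = 10.94.
At 6°: sec²(6°) = 1/0.9945² = 1.011.
Ratio = 10.94/1.011 = cos²(6°)/cos²(72.4°) ≈ 10.8.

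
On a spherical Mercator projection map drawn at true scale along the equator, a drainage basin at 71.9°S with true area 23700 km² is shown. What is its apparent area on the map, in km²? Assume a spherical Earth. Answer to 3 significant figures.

246000 km²

For Mercator, h = k = sec φ (a conformal cylindrical projection has a single point scale, 1/cos φ).
Areal scale = k² = sec²φ = 1/cos²(71.9°) = 1/0.3107² = 10.36.
Apparent area = 23700 × 10.36 ≈ 246000 km².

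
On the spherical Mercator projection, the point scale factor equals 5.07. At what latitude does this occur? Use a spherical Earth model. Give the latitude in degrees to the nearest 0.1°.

78.6°

Mercator scale is k = sec φ = 1/cos φ.
1/cos φ = 5.07  ⇒  cos φ = 0.1972  ⇒  φ = arccos(0.1972) ≈ 78.6°.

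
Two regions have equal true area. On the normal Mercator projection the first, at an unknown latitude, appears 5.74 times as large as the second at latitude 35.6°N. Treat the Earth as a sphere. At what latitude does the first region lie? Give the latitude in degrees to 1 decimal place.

70.2°

For equal true areas on Mercator, apparent areas scale as sec²φ, so the ratio is cos²φ₂ / cos²φ₁.
cos²φ₂ / cos²φ₁ = 5.74  ⇒  cos φ₁ = cos 35.6° / √5.74 = 0.8131/2.396 = 0.3394.
φ₁ = arccos(0.3394) ≈ 70.2°.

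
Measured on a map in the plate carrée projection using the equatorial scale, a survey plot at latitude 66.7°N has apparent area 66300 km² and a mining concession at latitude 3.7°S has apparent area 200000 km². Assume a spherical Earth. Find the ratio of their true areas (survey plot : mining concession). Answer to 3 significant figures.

On the plate carrée, areal scale = h·k = 1 × sec φ, so true area = apparent × cos φ.
True area of survey plot: 66300 × cos(66.7°) = 66300 × 0.3955 = 26220 km².
True area of mining concession: 200000 × cos(3.7°) = 200000 × 0.9979 = 199600 km².
Ratio = 26220 / 199600 ≈ 0.131.

0.131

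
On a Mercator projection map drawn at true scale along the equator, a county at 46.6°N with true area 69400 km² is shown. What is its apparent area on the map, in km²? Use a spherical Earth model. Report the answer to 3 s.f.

Mercator is conformal, so the point scale is isotropic: h = k = sec φ = 1/cos φ.
Areal scale = k² = sec²φ = 1/cos²(46.6°) = 1/0.6871² = 2.118.
Apparent area = 69400 × 2.118 ≈ 147000 km².

147000 km²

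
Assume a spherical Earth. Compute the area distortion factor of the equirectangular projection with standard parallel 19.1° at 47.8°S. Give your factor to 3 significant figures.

1.41

With standard parallel φ₀ = 19.1°, the equirectangular projection gives x = Rλ cos φ₀, y = Rφ, so h = 1 and k = cos 19.1° / cos φ.
Areal scale = h·k = 1 × cos φ₀ / cos φ; at 47.8°, h = 1.000, k = 1.407, so h·k = 1.407.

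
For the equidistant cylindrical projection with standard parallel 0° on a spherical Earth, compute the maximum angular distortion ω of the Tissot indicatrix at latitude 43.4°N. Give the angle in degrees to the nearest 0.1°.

18.2°

Plate carrée maps x = Rλ, y = Rφ. The meridian scale is h = 1 and the parallel scale is k = 1/cos φ = sec φ.
At 43.4°: h = 1.000, k = 1.376; principal scales a = 1.376, b = 1.000.
sin(ω/2) = (a − b)/(a + b) = 0.3763/2.376 = 0.1584, so ω = 2 arcsin(0.1584) ≈ 18.2°.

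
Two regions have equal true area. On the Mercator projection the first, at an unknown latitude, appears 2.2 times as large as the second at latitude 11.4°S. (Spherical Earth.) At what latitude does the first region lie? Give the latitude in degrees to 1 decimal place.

48.6°

For equal true areas on Mercator, apparent areas scale as sec²φ, so the ratio is cos²φ₂ / cos²φ₁.
cos²φ₂ / cos²φ₁ = 2.2  ⇒  cos φ₁ = cos 11.4° / √2.2 = 0.9803/1.483 = 0.6609.
φ₁ = arccos(0.6609) ≈ 48.6°.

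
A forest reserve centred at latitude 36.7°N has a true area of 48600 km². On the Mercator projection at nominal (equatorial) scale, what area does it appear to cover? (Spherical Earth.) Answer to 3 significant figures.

75600 km²

The Mercator projection is conformal; its linear scale factor is the same in every direction and equals sec φ = 1/cos φ.
Areal scale = k² = sec²φ = 1/cos²(36.7°) = 1/0.8018² = 1.556.
Apparent area = 48600 × 1.556 ≈ 75600 km².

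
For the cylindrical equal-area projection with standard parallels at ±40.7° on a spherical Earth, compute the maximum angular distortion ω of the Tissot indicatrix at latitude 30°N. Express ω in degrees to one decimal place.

15.2°

A cylindrical equal-area projection with standard parallel φ₀ has meridian scale h = cos φ / cos φ₀ and parallel scale k = cos φ₀ / cos φ (so areas are preserved, h·k = 1).
At 30°: h = 1.142, k = 0.8754; principal scales a = 1.142, b = 0.8754.
sin(ω/2) = (a − b)/(a + b) = 0.2669/2.018 = 0.1323, so ω = 2 arcsin(0.1323) ≈ 15.2°.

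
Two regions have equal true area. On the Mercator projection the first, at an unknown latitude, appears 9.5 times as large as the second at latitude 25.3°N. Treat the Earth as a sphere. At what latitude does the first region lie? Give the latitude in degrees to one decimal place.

Mercator areal scale is sec²φ, so apparent-area ratio = sec²φ₁ / sec²φ₂ = cos²φ₂ / cos²φ₁.
cos²φ₂ / cos²φ₁ = 9.5  ⇒  cos φ₁ = cos 25.3° / √9.5 = 0.9041/3.082 = 0.2933.
φ₁ = arccos(0.2933) ≈ 72.9°.

72.9°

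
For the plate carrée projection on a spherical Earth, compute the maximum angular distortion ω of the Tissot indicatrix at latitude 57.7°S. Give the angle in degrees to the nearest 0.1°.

35.3°

For the equirectangular projection with φ₀ = 0 (plate carrée), h = 1 along meridians and k = sec φ along parallels.
At 57.7°: h = 1.000, k = 1.871; principal scales a = 1.871, b = 1.000.
sin(ω/2) = (a − b)/(a + b) = 0.8714/2.871 = 0.3035, so ω = 2 arcsin(0.3035) ≈ 35.3°.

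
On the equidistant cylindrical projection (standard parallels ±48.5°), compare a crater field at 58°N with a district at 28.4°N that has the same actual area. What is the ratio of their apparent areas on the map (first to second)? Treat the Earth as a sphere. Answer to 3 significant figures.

1.66

In the equirectangular projection with standard parallel φ₀ = 48.5° (x = Rλ cos φ₀, y = Rφ), meridians are true-scale (h = 1) and the parallel scale is k = cos φ₀ / cos φ.
Areal scale at 58°: h·k = 1.000 × 1.250 = 1.250.
Areal scale at 28.4°: h·k = 1.000 × 0.7533 = 0.7533.
Ratio = 1.250/0.7533 ≈ 1.66.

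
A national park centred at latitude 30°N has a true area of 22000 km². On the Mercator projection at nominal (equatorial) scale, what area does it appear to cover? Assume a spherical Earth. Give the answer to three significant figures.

For Mercator, h = k = sec φ (a conformal cylindrical projection has a single point scale, 1/cos φ).
Areal scale = k² = sec²φ = 1/cos²(30°) = 1/0.8660² = 1.333.
Apparent area = 22000 × 1.333 ≈ 29300 km².

29300 km²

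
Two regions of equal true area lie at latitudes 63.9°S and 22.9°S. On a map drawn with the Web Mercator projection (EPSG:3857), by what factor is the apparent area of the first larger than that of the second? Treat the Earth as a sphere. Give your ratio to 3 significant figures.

4.38

On Mercator, area is exaggerated by sec²φ = 1/cos²φ.
At 63.9°: sec²(63.9°) = 1/0.4399² = 5.167.
At 22.9°: sec²(22.9°) = 1/0.9212² = 1.178.
Ratio = 5.167/1.178 = cos²(22.9°)/cos²(63.9°) ≈ 4.38.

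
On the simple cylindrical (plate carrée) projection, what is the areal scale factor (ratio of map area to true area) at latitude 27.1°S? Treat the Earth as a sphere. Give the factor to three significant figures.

In the plate carrée (x = Rλ, y = Rφ), meridians are true-scale (h = 1) and parallels are stretched by k = sec φ.
Areal scale = h·k = 1 × sec φ; at 27.1°, h = 1.000, k = 1.123, so h·k = 1.123.

1.12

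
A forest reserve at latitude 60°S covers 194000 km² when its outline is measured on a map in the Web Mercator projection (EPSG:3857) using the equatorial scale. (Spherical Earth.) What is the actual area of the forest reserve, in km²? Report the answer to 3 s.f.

48500 km²

For Mercator, h = k = sec φ (a conformal cylindrical projection has a single point scale, 1/cos φ).
Areal scale = k² = sec²φ = 1/cos²(60°) = 1/0.5000² = 4.000.
True area = apparent / (areal scale) = 194000 / 4.000 ≈ 48500 km².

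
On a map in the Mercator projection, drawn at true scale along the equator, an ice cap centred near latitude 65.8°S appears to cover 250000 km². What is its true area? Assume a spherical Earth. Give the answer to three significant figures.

The Mercator projection is conformal; its linear scale factor is the same in every direction and equals sec φ = 1/cos φ.
Areal scale = k² = sec²φ = 1/cos²(65.8°) = 1/0.4099² = 5.951.
True area = apparent / (areal scale) = 250000 / 5.951 ≈ 42000 km².

42000 km²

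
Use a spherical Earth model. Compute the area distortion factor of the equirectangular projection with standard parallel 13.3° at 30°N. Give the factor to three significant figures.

1.12

In the equirectangular projection with standard parallel φ₀ = 13.3° (x = Rλ cos φ₀, y = Rφ), meridians are true-scale (h = 1) and the parallel scale is k = cos φ₀ / cos φ.
Areal scale = h·k = 1 × cos φ₀ / cos φ; at 30°, h = 1.000, k = 1.124, so h·k = 1.124.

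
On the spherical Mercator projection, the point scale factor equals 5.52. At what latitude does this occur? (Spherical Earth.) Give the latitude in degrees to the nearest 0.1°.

79.6°

Mercator scale is k = sec φ = 1/cos φ.
1/cos φ = 5.52  ⇒  cos φ = 0.1812  ⇒  φ = arccos(0.1812) ≈ 79.6°.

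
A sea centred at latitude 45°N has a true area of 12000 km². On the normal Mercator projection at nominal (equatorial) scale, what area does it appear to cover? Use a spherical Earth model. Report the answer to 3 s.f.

24000 km²

Mercator is conformal, so the point scale is isotropic: h = k = sec φ = 1/cos φ.
Areal scale = k² = sec²φ = 1/cos²(45°) = 1/0.7071² = 2.000.
Apparent area = 12000 × 2.000 ≈ 24000 km².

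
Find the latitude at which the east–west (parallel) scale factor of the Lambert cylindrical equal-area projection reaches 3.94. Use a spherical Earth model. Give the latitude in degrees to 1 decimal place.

75.3°

The Lambert cylindrical equal-area projection is the cylindrical equal-area projection with its standard parallel at the equator (φ₀ = 0). A cylindrical equal-area projection with standard parallel φ₀ has meridian scale h = cos φ / cos φ₀ and parallel scale k = cos φ₀ / cos φ (so areas are preserved, h·k = 1).
k = cos φ₀ / cos φ = 3.94  ⇒  cos φ = cos 0° / 3.94 = 0.2538.
φ = arccos(0.2538) ≈ 75.3°.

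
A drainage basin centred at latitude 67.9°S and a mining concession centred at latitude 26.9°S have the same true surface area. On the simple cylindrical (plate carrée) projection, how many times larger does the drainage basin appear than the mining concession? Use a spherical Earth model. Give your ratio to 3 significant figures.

For the equirectangular projection with φ₀ = 0 (plate carrée), h = 1 along meridians and k = sec φ along parallels.
Areal scale at 67.9°: h·k = 1.000 × 2.658 = 2.658.
Areal scale at 26.9°: h·k = 1.000 × 1.121 = 1.121.
Ratio = 2.658/1.121 ≈ 2.37.

2.37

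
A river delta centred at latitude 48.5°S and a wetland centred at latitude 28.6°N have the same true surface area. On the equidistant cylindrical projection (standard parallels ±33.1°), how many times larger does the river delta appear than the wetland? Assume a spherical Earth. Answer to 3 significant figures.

In the equirectangular projection with standard parallel φ₀ = 33.1° (x = Rλ cos φ₀, y = Rφ), meridians are true-scale (h = 1) and the parallel scale is k = cos φ₀ / cos φ.
Areal scale at 48.5°: h·k = 1.000 × 1.264 = 1.264.
Areal scale at 28.6°: h·k = 1.000 × 0.9541 = 0.9541.
Ratio = 1.264/0.9541 ≈ 1.33.

1.33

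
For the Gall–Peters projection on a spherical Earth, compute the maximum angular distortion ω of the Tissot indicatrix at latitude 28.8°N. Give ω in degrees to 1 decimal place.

The Gall–Peters projection is cylindrical equal-area with φ₀ = 45°. Cylindrical equal-area (φ₀ = 45°): h = cos φ / cos 45° along meridians, k = cos 45° / cos φ along parallels; h·k = 1.
At 28.8°: h = 1.239, k = 0.8069; principal scales a = 1.239, b = 0.8069.
sin(ω/2) = (a − b)/(a + b) = 0.4324/2.046 = 0.2113, so ω = 2 arcsin(0.2113) ≈ 24.4°.

24.4°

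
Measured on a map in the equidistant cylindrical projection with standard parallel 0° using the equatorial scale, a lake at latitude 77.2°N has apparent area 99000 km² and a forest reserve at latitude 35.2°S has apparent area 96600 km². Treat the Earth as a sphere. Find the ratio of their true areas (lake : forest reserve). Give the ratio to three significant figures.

0.278

On the plate carrée, areal scale = h·k = 1 × sec φ, so true area = apparent × cos φ.
True area of lake: 99000 × cos(77.2°) = 99000 × 0.2215 = 21930 km².
True area of forest reserve: 96600 × cos(35.2°) = 96600 × 0.8171 = 78940 km².
Ratio = 21930 / 78940 ≈ 0.278.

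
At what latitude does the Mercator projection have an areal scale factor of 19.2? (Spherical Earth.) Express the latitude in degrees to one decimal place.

Mercator areal scale is sec²φ.
sec²φ = 19.2  ⇒  cos²φ = 0.05208  ⇒  cos φ = 0.2282.
φ = arccos(0.2282) ≈ 76.8°.

76.8°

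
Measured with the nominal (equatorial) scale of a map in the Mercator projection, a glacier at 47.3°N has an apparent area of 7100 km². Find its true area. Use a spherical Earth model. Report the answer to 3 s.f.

3270 km²

For Mercator, h = k = sec φ (a conformal cylindrical projection has a single point scale, 1/cos φ).
Areal scale = k² = sec²φ = 1/cos²(47.3°) = 1/0.6782² = 2.174.
True area = apparent / (areal scale) = 7100 / 2.174 ≈ 3270 km².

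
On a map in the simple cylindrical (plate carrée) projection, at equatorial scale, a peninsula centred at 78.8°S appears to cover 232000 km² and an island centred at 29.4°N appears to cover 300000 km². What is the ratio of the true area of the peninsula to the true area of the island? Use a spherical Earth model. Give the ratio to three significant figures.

On the plate carrée, areal scale = h·k = 1 × sec φ, so true area = apparent × cos φ.
True area of peninsula: 232000 × cos(78.8°) = 232000 × 0.1942 = 45060 km².
True area of island: 300000 × cos(29.4°) = 300000 × 0.8712 = 261400 km².
Ratio = 45060 / 261400 ≈ 0.172.

0.172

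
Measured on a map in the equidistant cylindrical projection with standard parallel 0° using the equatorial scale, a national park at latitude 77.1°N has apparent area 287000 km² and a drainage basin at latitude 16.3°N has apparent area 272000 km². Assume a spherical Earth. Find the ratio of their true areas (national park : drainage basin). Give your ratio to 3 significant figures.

Plate carrée has h = 1 and k = sec φ, giving areal scale sec φ; true area = (apparent area) · cos φ.
True area of national park: 287000 × cos(77.1°) = 287000 × 0.2233 = 64070 km².
True area of drainage basin: 272000 × cos(16.3°) = 272000 × 0.9598 = 261100 km².
Ratio = 64070 / 261100 ≈ 0.245.

0.245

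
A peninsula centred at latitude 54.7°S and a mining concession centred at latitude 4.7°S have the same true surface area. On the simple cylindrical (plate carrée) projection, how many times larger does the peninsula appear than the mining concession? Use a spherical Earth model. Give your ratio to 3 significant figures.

1.72

For the equirectangular projection with φ₀ = 0 (plate carrée), h = 1 along meridians and k = sec φ along parallels.
Areal scale at 54.7°: h·k = 1.000 × 1.731 = 1.731.
Areal scale at 4.7°: h·k = 1.000 × 1.003 = 1.003.
Ratio = 1.731/1.003 ≈ 1.72.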